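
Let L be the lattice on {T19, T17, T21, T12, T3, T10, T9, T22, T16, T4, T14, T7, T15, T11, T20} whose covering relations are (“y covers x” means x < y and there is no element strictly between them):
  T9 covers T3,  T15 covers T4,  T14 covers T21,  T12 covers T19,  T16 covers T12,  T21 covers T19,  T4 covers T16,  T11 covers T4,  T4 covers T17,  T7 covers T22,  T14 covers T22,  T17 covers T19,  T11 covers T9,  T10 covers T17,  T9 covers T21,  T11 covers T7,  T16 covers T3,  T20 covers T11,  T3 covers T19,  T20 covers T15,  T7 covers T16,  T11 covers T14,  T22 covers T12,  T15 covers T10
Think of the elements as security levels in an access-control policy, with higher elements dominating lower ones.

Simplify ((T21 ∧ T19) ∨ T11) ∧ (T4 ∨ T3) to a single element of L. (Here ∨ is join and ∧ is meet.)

T4

T21 ∧ T19 = T19
T19 ∨ T11 = T11
T4 ∨ T3 = T4
T11 ∧ T4 = T4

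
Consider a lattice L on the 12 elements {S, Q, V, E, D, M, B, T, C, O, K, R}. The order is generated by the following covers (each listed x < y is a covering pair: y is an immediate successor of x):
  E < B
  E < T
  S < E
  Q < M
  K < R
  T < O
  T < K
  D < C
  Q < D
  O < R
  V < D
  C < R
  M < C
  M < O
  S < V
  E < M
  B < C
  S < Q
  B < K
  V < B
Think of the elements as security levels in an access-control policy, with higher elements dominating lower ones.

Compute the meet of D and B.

Common lower bounds of {D, B}: S, V.
The greatest among these is V.

V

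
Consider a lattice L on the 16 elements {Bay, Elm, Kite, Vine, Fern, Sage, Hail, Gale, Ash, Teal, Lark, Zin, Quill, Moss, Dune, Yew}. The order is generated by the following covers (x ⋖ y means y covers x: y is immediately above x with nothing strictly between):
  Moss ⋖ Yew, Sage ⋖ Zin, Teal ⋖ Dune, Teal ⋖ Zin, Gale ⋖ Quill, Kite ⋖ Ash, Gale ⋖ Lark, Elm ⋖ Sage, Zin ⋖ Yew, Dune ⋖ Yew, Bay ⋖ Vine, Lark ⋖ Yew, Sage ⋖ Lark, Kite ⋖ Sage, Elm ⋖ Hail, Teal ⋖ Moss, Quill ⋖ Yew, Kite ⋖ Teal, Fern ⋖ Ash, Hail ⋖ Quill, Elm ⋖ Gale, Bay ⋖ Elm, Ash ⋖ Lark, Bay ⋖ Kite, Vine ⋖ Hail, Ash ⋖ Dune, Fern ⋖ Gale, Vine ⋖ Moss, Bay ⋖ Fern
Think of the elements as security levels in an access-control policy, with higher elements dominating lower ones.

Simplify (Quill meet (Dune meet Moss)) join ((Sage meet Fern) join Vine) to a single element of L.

Dune ∧ Moss = Teal
Quill ∧ Teal = Bay
Sage ∧ Fern = Bay
Bay ∨ Vine = Vine
Bay ∨ Vine = Vine

Vine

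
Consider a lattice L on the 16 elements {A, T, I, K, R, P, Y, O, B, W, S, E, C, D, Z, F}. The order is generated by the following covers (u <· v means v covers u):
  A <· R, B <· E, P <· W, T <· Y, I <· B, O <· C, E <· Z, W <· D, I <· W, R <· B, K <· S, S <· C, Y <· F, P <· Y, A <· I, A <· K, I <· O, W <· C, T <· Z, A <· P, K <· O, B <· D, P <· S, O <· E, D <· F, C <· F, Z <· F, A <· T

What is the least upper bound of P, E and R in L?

Common upper bounds of {P, E, R}: F.
The least among these is F.

F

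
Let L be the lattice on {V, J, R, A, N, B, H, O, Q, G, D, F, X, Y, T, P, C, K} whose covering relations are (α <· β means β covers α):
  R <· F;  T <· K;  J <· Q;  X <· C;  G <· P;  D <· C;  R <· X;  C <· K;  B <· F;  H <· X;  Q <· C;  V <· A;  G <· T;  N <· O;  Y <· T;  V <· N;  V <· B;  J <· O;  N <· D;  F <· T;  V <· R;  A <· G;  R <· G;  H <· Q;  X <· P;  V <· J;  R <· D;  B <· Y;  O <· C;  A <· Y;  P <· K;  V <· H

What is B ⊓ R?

V

Common lower bounds of {B, R}: V.
The greatest among these is V.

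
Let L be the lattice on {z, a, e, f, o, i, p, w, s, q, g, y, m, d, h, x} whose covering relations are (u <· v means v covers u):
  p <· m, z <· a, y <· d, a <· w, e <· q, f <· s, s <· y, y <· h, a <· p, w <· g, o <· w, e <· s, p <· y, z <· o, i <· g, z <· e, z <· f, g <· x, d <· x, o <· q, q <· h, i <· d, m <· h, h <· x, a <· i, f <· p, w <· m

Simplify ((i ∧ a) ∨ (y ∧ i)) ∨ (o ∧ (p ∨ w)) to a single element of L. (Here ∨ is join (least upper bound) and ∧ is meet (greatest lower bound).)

i ∧ a = a
y ∧ i = a
a ∨ a = a
p ∨ w = m
o ∧ m = o
a ∨ o = w

w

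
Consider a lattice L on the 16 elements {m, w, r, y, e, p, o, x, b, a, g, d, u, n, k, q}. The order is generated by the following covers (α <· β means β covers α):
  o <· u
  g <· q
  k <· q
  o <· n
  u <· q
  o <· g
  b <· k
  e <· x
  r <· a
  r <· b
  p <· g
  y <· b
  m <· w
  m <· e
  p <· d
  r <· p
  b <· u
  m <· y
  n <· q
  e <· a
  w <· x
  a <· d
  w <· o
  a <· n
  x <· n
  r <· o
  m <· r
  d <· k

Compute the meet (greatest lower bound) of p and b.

r

Common lower bounds of {p, b}: m, r.
The greatest among these is r.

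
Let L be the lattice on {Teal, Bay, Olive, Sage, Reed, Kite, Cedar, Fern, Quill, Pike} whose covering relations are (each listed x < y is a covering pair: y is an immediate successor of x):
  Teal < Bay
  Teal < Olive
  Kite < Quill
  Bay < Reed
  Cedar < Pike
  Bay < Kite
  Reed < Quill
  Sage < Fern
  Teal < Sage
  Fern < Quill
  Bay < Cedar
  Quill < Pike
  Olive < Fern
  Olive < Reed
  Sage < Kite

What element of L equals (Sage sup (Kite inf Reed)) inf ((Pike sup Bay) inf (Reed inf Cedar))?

Kite ∧ Reed = Bay
Sage ∨ Bay = Kite
Pike ∨ Bay = Pike
Reed ∧ Cedar = Bay
Pike ∧ Bay = Bay
Kite ∧ Bay = Bay

Bay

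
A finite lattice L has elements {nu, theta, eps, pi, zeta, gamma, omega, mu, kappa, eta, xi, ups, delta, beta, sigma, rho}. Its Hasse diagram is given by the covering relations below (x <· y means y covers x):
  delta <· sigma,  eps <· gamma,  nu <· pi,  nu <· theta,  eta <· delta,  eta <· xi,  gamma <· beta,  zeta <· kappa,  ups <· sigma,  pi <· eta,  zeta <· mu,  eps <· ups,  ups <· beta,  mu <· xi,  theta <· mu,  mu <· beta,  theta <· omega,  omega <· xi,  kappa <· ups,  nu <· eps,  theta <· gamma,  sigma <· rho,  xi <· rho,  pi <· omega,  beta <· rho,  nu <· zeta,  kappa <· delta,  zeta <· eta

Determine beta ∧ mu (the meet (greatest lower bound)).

Common lower bounds of {beta, mu}: mu, nu, theta, zeta.
The greatest among these is mu.

mu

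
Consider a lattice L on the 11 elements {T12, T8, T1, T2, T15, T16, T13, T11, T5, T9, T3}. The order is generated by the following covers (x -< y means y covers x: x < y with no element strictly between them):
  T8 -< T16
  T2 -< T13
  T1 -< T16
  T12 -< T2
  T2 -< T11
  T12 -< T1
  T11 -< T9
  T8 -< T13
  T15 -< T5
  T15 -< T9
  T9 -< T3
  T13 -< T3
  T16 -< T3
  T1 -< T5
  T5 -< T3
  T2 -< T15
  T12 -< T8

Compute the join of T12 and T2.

Common upper bounds of {T12, T2}: T11, T13, T15, T2, T3, T5, T9.
The least among these is T2.

T2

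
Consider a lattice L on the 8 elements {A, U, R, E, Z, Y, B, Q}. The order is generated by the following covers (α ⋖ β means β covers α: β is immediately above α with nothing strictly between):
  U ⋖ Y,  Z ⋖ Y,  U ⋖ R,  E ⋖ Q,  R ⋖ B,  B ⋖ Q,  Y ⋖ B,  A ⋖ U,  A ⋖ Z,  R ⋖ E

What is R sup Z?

Common upper bounds of {R, Z}: B, Q.
The least among these is B.

B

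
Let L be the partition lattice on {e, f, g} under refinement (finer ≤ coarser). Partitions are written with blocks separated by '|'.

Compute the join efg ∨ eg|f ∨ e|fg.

The join of efg, eg|f, e|fg merges any blocks that overlap across the partitions, giving efg.

efg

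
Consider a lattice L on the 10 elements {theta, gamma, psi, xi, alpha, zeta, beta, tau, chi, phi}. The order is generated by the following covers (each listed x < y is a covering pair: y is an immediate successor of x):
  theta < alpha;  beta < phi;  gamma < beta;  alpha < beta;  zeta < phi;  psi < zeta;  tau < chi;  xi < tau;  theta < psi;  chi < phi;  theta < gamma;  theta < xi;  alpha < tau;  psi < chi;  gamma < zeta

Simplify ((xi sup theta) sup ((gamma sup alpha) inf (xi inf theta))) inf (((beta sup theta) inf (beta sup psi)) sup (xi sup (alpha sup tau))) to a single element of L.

xi ∨ theta = xi
gamma ∨ alpha = beta
xi ∧ theta = theta
beta ∧ theta = theta
xi ∨ theta = xi
beta ∨ theta = beta
beta ∨ psi = phi
beta ∧ phi = beta
alpha ∨ tau = tau
xi ∨ tau = tau
beta ∨ tau = phi
xi ∧ phi = xi

xi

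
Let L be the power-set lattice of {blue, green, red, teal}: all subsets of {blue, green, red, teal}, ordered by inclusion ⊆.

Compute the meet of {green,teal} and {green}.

Under ⊆, meet is intersection: {green,teal} ∩ {green} = {green}.

{green}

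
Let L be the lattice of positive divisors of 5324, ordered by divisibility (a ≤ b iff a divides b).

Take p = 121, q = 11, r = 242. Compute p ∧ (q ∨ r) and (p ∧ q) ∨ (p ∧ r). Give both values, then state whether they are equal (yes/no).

121; 121; yes

q ∨ r = 242, so p ∧ (q ∨ r) = 121 ∧ 242 = 121.
p ∧ q = 11 and p ∧ r = 121, so (p ∧ q) ∨ (p ∧ r) = 11 ∨ 121 = 121.
Equal: yes.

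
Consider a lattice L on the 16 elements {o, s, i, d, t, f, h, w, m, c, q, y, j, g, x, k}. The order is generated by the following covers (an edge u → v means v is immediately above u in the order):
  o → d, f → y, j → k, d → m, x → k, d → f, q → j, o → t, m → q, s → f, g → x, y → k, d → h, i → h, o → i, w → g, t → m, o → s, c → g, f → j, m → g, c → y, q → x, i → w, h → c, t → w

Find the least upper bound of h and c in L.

Common upper bounds of {h, c}: c, g, k, x, y.
The least among these is c.

c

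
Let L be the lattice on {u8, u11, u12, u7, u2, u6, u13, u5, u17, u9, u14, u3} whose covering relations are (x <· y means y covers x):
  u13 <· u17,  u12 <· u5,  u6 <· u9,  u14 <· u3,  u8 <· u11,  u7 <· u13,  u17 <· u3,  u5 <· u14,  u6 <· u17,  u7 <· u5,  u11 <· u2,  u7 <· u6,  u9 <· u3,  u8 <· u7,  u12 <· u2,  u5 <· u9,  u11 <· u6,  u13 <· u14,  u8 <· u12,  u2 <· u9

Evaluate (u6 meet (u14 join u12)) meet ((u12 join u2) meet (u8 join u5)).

u8

u14 ∨ u12 = u14
u6 ∧ u14 = u7
u12 ∨ u2 = u2
u8 ∨ u5 = u5
u2 ∧ u5 = u12
u7 ∧ u12 = u8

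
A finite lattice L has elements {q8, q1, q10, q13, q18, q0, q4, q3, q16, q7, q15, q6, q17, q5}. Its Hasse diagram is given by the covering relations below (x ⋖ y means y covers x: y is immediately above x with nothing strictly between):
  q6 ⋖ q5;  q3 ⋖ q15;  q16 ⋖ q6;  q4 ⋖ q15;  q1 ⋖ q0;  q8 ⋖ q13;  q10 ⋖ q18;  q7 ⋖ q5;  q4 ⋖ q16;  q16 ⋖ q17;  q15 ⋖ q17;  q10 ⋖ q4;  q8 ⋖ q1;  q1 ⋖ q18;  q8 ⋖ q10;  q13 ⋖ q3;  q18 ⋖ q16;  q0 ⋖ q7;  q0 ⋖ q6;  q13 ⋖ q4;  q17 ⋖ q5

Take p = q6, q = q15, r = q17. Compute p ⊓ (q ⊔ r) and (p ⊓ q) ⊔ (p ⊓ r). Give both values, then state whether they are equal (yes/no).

q ⊔ r = q17, so p ⊓ (q ⊔ r) = q6 ⊓ q17 = q16.
p ⊓ q = q4 and p ⊓ r = q16, so (p ⊓ q) ⊔ (p ⊓ r) = q4 ⊔ q16 = q16.
Equal: yes.

q16; q16; yes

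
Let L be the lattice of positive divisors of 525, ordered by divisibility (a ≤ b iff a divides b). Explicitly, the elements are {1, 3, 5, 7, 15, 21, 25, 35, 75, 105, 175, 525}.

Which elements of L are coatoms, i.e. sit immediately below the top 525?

105, 175, 75

The coatoms are exactly the elements covered by 525: 105, 175, 75.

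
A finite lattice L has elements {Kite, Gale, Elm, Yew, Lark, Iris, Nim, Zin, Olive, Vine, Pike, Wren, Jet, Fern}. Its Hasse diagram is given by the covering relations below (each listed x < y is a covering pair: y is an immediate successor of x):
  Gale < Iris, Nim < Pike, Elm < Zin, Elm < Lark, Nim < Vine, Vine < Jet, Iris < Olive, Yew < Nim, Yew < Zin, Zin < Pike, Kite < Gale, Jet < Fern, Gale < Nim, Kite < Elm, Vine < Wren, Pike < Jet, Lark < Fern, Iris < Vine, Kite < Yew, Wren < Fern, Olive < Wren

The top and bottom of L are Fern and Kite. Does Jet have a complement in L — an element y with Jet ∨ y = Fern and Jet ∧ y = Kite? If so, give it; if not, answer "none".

For every candidate y, either Jet ∨ y ≠ Fern or Jet ∧ y ≠ Kite; no complement exists.

none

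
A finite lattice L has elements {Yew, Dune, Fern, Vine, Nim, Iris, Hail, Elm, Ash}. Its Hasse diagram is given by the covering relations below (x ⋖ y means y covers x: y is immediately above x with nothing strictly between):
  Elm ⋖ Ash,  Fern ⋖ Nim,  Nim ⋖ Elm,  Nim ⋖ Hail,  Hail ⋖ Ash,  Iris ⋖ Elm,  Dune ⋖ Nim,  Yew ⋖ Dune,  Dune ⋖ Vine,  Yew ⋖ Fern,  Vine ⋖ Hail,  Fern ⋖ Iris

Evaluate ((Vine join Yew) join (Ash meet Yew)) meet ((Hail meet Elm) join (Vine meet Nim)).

Dune

Vine ∨ Yew = Vine
Ash ∧ Yew = Yew
Vine ∨ Yew = Vine
Hail ∧ Elm = Nim
Vine ∧ Nim = Dune
Nim ∨ Dune = Nim
Vine ∧ Nim = Dune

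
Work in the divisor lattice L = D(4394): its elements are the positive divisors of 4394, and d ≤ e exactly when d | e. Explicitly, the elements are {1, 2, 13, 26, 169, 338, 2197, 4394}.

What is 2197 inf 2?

In the divisibility order, the meet is the greatest common divisor: gcd(2197, 2) = 1.

1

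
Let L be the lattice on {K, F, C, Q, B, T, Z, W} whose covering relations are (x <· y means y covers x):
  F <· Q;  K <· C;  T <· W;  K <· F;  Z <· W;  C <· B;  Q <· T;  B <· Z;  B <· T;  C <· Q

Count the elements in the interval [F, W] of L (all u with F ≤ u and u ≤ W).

4

The interval [F, W] = {F, Q, T, W}, which has 4 elements.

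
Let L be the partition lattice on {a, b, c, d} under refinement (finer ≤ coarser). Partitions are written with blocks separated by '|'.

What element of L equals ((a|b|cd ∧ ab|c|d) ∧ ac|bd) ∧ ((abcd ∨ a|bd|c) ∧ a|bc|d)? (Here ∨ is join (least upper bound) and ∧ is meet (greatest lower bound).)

a|b|c|d

a|b|cd ∧ ab|c|d = a|b|c|d
a|b|c|d ∧ ac|bd = a|b|c|d
abcd ∨ a|bd|c = abcd
abcd ∧ a|bc|d = a|bc|d
a|b|c|d ∧ a|bc|d = a|b|c|d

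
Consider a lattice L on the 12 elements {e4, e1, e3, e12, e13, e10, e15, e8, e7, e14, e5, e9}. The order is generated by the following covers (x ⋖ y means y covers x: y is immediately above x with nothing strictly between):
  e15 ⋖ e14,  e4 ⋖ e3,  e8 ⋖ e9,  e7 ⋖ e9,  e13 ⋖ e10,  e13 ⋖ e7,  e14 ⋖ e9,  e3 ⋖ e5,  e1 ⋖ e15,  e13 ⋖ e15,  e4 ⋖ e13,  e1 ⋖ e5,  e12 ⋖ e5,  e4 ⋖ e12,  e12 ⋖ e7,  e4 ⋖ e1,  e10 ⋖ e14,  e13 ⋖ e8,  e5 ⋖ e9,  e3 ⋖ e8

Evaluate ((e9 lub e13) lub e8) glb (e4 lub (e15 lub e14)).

e14

e9 ∨ e13 = e9
e9 ∨ e8 = e9
e15 ∨ e14 = e14
e4 ∨ e14 = e14
e9 ∧ e14 = e14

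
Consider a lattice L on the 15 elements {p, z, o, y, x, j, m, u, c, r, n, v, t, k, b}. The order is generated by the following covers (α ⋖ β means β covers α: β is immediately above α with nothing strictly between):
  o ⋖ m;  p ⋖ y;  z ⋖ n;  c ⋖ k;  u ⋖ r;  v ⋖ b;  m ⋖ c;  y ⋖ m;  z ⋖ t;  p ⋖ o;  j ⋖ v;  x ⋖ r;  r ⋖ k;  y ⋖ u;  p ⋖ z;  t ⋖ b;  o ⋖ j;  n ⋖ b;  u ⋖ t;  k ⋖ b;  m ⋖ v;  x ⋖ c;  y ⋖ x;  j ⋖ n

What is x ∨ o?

Common upper bounds of {x, o}: b, c, k.
The least among these is c.

c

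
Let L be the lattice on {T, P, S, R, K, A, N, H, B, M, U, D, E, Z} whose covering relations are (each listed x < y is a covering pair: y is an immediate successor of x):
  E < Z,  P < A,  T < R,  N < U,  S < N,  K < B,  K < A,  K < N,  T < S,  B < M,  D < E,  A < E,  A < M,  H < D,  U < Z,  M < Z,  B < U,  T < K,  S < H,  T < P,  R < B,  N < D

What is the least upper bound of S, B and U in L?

U

Common upper bounds of {S, B, U}: U, Z.
The least among these is U.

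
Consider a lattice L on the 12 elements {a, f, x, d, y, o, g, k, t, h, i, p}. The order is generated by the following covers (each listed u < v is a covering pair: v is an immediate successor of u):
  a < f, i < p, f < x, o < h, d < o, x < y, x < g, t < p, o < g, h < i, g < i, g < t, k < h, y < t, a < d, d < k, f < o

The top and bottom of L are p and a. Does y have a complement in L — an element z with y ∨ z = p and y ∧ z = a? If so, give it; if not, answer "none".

k

Need z with y ∨ z = p and y ∧ z = a.
Checking each element gives: k.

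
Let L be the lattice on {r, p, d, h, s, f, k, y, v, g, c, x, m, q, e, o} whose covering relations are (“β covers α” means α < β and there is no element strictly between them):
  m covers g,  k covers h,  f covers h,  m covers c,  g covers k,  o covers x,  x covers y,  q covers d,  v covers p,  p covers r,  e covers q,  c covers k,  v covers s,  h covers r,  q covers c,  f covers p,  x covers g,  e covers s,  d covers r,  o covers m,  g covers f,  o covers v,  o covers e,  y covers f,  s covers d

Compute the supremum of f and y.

y

Common upper bounds of {f, y}: o, x, y.
The least among these is y.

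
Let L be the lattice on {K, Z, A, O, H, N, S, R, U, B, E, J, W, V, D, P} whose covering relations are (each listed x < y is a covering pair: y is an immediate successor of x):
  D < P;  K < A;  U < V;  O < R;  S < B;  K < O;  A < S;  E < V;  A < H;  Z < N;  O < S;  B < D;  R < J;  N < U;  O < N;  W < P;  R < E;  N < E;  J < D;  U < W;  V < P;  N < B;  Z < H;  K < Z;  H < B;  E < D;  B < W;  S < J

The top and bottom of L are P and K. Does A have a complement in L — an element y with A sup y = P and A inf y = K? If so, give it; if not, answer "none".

V

Need y with A ∨ y = P and A ∧ y = K.
Checking each element gives: V.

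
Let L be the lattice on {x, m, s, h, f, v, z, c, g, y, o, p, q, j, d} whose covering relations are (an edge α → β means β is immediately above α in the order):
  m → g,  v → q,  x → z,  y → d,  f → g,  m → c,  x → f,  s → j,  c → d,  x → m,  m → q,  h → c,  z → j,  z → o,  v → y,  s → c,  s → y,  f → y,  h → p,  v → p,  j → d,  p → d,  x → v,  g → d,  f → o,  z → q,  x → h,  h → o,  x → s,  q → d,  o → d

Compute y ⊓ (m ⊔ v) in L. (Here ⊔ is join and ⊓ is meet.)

m ∨ v = q
y ∧ q = v

v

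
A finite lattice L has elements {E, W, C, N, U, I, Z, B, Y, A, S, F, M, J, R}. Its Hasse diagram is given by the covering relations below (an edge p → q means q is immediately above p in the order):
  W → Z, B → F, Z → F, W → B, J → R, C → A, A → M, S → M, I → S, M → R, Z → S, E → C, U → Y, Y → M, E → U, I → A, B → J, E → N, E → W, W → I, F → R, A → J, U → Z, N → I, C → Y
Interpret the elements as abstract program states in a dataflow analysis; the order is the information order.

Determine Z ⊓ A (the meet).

Common lower bounds of {Z, A}: E, W.
The greatest among these is W.

W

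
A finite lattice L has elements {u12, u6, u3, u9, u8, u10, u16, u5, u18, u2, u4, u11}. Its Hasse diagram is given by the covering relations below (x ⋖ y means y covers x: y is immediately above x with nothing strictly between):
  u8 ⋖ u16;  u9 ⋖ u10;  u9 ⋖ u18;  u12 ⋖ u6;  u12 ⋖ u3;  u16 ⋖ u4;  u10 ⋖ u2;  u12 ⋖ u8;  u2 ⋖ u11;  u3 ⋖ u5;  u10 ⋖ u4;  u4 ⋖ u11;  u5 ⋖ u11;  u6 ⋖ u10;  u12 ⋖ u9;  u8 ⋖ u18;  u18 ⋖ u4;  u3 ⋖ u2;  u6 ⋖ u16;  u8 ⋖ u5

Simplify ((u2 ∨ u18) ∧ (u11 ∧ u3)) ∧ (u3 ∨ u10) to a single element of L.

u2 ∨ u18 = u11
u11 ∧ u3 = u3
u11 ∧ u3 = u3
u3 ∨ u10 = u2
u3 ∧ u2 = u3

u3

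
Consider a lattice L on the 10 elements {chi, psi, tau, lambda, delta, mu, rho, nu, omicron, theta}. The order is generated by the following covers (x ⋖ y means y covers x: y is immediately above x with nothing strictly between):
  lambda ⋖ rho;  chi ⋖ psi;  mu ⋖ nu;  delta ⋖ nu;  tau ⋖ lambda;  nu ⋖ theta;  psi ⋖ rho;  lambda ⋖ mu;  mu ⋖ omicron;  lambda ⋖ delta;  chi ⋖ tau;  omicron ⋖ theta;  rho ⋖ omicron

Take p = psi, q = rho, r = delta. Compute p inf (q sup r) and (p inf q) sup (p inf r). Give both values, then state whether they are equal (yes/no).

q sup r = theta, so p inf (q sup r) = psi inf theta = psi.
p inf q = psi and p inf r = chi, so (p inf q) sup (p inf r) = psi sup chi = psi.
Equal: yes.

psi; psi; yes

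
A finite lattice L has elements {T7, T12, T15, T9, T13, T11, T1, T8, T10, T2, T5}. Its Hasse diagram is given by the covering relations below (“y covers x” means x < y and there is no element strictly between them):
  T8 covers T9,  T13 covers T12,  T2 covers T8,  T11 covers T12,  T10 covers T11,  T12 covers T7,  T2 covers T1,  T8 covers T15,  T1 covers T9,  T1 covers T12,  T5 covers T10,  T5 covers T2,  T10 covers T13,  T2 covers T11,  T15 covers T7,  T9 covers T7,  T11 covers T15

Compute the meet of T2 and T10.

Common lower bounds of {T2, T10}: T11, T12, T15, T7.
The greatest among these is T11.

T11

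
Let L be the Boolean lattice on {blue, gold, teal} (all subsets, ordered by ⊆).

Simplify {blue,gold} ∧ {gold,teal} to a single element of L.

{gold}

{blue,gold} ∧ {gold,teal} = {gold}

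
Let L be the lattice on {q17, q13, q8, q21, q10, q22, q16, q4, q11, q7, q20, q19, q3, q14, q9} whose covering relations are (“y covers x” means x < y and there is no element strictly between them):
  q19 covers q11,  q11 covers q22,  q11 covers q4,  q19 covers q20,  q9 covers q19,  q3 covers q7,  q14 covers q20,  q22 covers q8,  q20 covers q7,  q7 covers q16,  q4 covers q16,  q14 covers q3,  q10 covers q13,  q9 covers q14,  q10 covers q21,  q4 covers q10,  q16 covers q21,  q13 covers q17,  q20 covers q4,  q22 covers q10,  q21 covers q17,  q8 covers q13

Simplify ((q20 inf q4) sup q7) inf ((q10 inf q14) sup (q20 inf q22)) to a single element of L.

q20 ∧ q4 = q4
q4 ∨ q7 = q20
q10 ∧ q14 = q10
q20 ∧ q22 = q10
q10 ∨ q10 = q10
q20 ∧ q10 = q10

q10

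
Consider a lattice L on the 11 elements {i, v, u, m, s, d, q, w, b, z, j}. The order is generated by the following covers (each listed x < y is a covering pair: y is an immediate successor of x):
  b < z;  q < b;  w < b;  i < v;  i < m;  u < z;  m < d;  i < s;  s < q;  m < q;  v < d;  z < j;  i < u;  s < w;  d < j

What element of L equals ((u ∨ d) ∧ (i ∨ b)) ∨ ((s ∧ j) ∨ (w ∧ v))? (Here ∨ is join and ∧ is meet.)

b

u ∨ d = j
i ∨ b = b
j ∧ b = b
s ∧ j = s
w ∧ v = i
s ∨ i = s
b ∨ s = b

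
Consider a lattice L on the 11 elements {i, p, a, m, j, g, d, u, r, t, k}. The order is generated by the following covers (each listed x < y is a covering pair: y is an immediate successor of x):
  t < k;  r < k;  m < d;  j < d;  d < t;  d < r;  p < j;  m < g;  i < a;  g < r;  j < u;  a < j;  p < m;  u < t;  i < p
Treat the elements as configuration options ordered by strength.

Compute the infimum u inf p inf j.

p

Common lower bounds of {u, p, j}: i, p.
The greatest among these is p.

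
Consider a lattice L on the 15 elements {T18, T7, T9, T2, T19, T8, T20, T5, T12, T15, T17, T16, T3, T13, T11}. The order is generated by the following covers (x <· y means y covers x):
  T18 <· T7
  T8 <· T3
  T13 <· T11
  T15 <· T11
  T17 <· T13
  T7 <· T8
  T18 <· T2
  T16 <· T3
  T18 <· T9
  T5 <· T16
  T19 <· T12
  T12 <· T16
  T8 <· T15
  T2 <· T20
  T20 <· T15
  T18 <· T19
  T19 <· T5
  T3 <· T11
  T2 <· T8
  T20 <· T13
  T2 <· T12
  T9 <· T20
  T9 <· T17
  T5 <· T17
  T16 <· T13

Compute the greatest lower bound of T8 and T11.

T8

Common lower bounds of {T8, T11}: T18, T2, T7, T8.
The greatest among these is T8.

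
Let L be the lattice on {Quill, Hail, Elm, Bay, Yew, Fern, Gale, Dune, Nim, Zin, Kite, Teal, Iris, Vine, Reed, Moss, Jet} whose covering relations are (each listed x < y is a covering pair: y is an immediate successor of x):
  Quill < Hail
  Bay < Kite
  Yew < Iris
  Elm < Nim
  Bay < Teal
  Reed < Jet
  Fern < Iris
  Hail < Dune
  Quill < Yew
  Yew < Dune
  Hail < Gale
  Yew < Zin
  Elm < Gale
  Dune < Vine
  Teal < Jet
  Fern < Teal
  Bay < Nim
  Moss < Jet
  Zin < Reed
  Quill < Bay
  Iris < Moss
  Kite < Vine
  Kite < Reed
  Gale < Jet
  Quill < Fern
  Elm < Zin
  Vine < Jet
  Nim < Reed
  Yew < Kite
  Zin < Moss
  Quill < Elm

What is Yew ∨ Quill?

Yew

Common upper bounds of {Yew, Quill}: Dune, Iris, Jet, Kite, Moss, Reed, Vine, Yew, Zin.
The least among these is Yew.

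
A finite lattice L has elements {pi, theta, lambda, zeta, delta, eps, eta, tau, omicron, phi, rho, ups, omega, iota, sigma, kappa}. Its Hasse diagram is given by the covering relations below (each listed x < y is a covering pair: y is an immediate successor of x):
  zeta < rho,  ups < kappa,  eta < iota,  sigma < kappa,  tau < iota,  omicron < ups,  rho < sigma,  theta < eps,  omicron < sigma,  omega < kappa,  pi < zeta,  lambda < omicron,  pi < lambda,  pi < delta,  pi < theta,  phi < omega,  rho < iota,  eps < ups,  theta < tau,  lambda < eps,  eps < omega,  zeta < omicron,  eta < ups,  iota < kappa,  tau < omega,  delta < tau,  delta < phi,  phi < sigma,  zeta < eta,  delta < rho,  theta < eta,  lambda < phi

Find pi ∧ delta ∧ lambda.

Common lower bounds of {pi, delta, lambda}: pi.
The greatest among these is pi.

pi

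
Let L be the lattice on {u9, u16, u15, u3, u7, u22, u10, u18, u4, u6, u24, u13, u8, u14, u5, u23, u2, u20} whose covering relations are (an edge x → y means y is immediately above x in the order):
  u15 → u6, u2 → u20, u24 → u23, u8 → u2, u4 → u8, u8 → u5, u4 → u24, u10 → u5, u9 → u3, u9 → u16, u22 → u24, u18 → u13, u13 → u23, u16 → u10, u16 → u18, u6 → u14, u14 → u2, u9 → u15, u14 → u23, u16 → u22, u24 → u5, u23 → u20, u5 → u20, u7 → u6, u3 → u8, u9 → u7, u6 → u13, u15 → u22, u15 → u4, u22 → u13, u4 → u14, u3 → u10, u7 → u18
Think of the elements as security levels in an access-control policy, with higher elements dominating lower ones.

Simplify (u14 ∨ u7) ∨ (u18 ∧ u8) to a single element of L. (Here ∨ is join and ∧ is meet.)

u14

u14 ∨ u7 = u14
u18 ∧ u8 = u9
u14 ∨ u9 = u14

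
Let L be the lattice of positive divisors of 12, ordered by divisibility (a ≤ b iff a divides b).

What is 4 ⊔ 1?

Common upper bounds of {4, 1}: 12, 4.
The least among these is 4.

4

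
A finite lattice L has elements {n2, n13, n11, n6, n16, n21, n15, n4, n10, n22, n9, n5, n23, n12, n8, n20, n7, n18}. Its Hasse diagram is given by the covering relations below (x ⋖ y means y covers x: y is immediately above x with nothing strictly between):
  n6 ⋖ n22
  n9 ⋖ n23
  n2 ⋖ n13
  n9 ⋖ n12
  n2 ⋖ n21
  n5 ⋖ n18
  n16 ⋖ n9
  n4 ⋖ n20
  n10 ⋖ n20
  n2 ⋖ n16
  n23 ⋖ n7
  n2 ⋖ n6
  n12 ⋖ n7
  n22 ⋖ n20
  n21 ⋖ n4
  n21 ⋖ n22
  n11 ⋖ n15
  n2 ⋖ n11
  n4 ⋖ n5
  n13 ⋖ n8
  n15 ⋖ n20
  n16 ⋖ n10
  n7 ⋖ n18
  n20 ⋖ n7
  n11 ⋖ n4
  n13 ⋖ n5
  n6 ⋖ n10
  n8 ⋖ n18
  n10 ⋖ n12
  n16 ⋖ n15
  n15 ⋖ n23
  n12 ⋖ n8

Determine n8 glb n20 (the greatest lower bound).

n10

Common lower bounds of {n8, n20}: n10, n16, n2, n6.
The greatest among these is n10.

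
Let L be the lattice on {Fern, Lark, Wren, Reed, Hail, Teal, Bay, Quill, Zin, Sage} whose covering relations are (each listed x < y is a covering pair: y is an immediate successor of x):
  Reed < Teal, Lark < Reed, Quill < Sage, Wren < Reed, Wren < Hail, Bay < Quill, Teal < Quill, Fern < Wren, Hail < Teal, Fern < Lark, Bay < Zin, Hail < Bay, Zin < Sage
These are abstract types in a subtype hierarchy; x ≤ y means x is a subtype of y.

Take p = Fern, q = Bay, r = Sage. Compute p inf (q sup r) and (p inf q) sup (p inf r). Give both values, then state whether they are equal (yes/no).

Fern; Fern; yes

q sup r = Sage, so p inf (q sup r) = Fern inf Sage = Fern.
p inf q = Fern and p inf r = Fern, so (p inf q) sup (p inf r) = Fern sup Fern = Fern.
Equal: yes.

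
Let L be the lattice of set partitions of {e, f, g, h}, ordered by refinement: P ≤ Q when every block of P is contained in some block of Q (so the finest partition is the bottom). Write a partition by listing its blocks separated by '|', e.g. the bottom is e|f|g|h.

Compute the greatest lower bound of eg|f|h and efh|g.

e|f|g|h

Common lower bounds of {eg|f|h, efh|g}: e|f|g|h.
The greatest among these is e|f|g|h.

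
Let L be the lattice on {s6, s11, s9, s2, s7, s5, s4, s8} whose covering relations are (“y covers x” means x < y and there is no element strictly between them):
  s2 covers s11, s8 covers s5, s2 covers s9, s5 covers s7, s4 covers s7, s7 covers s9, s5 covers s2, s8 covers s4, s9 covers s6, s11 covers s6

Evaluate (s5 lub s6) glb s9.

s9

s5 ∨ s6 = s5
s5 ∧ s9 = s9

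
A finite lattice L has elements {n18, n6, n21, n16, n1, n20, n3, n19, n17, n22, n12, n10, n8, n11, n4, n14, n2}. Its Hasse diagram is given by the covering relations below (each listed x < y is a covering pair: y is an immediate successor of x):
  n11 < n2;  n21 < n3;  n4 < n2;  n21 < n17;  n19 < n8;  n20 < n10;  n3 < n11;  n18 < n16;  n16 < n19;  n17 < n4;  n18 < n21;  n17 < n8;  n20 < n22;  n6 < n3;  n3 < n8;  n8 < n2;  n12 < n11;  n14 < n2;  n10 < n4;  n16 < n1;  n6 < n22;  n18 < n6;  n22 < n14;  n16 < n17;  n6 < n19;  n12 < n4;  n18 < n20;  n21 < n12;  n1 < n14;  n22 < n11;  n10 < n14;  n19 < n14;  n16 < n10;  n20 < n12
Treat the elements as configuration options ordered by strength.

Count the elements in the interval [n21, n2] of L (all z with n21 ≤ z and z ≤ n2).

8

The interval [n21, n2] = {n11, n12, n17, n2, n21, n3, n4, n8}, which has 8 elements.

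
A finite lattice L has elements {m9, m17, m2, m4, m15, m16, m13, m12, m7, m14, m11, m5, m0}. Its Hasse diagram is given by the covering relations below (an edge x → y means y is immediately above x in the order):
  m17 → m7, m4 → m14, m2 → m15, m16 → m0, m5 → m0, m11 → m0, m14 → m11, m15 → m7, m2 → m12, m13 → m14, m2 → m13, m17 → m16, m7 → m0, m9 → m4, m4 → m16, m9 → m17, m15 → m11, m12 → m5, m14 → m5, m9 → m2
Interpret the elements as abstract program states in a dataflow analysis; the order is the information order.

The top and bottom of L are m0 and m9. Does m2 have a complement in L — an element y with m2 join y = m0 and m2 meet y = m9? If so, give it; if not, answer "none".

m16

Need y with m2 ∨ y = m0 and m2 ∧ y = m9.
Checking each element gives: m16.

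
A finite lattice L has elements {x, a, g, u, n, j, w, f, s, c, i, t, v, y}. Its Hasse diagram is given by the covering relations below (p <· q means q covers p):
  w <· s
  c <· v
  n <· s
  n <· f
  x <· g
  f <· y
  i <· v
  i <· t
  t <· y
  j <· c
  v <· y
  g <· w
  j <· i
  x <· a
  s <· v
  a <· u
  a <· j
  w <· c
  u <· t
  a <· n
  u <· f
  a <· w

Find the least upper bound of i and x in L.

Common upper bounds of {i, x}: i, t, v, y.
The least among these is i.

i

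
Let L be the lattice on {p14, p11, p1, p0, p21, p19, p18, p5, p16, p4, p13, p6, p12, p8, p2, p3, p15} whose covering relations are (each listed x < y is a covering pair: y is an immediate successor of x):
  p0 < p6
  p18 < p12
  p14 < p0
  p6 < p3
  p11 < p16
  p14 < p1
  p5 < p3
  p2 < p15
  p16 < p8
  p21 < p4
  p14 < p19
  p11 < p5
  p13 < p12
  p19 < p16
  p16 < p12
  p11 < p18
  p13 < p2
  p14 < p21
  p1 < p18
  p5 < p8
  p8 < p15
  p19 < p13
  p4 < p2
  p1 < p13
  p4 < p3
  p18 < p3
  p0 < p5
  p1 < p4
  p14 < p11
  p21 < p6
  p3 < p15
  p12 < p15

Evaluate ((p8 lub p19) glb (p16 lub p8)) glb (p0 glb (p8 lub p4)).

p0

p8 ∨ p19 = p8
p16 ∨ p8 = p8
p8 ∧ p8 = p8
p8 ∨ p4 = p15
p0 ∧ p15 = p0
p8 ∧ p0 = p0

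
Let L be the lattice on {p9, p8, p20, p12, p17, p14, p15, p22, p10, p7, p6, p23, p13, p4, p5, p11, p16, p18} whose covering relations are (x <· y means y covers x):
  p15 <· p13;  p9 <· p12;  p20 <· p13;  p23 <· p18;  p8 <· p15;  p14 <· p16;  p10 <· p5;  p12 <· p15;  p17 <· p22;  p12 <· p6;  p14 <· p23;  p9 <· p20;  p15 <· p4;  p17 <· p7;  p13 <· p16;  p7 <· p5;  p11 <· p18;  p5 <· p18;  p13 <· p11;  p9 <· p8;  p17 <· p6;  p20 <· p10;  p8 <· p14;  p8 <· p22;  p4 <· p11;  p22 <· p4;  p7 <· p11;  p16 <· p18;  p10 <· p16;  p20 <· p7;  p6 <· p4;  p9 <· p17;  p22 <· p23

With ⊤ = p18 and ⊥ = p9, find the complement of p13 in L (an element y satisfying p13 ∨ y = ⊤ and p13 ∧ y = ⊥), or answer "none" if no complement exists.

none

For every candidate y, either p13 ∨ y ≠ p18 or p13 ∧ y ≠ p9; no complement exists.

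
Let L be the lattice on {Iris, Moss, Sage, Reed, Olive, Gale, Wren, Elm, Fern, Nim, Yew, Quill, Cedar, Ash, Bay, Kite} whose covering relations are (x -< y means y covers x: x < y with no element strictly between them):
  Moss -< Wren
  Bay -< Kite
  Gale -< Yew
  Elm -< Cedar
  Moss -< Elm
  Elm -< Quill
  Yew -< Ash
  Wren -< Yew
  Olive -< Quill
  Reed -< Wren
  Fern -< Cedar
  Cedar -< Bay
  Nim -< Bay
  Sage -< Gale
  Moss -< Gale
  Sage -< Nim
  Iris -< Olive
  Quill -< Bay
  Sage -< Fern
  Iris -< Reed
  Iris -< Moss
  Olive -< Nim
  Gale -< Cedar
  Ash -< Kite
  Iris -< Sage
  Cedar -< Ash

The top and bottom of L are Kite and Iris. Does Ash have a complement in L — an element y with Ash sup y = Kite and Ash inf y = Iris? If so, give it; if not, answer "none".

Olive

Need y with Ash ∨ y = Kite and Ash ∧ y = Iris.
Checking each element gives: Olive.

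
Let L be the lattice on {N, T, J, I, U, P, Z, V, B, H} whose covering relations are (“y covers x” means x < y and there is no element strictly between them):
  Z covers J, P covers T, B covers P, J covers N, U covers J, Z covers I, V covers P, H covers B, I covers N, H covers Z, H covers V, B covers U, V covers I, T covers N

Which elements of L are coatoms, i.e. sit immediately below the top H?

B, V, Z

The coatoms are exactly the elements covered by H: B, V, Z.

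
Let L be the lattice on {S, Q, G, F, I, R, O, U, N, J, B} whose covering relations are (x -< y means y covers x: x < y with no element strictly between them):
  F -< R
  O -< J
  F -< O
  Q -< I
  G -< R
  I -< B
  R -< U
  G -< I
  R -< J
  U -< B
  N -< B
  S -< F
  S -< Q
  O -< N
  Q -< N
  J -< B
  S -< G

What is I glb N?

Common lower bounds of {I, N}: Q, S.
The greatest among these is Q.

Q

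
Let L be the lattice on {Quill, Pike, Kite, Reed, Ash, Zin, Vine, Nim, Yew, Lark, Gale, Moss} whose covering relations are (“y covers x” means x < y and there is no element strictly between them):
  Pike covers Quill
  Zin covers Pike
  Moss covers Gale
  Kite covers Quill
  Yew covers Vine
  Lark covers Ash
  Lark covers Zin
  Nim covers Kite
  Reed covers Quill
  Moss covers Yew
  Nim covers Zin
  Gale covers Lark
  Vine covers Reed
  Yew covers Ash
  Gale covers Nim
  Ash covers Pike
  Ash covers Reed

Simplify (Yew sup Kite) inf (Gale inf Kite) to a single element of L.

Yew ∨ Kite = Moss
Gale ∧ Kite = Kite
Moss ∧ Kite = Kite

Kite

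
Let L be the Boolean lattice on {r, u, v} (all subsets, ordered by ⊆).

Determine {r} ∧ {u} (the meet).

{}

Under ⊆, meet is intersection: {r} ∩ {u} = {}.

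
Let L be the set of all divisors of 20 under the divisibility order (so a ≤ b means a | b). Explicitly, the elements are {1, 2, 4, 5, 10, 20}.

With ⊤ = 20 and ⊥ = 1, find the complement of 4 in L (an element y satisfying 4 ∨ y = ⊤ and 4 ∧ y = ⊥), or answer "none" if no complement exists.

Need y with 4 ∨ y = 20 and 4 ∧ y = 1.
Checking each element gives: 5.

5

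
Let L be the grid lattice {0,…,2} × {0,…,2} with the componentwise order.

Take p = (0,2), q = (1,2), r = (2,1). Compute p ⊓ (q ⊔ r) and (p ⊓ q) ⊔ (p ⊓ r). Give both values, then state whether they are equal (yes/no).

q ⊔ r = (2,2), so p ⊓ (q ⊔ r) = (0,2) ⊓ (2,2) = (0,2).
p ⊓ q = (0,2) and p ⊓ r = (0,1), so (p ⊓ q) ⊔ (p ⊓ r) = (0,2) ⊔ (0,1) = (0,2).
Equal: yes.

(0,2); (0,2); yes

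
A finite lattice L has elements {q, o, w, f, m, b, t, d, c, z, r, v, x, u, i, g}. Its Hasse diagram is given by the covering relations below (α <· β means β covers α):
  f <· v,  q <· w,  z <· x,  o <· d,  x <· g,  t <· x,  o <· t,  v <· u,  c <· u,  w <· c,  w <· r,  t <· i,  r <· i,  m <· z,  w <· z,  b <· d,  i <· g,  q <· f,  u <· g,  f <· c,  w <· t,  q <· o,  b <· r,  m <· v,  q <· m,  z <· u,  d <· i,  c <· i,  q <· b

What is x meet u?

Common lower bounds of {x, u}: m, q, w, z.
The greatest among these is z.

z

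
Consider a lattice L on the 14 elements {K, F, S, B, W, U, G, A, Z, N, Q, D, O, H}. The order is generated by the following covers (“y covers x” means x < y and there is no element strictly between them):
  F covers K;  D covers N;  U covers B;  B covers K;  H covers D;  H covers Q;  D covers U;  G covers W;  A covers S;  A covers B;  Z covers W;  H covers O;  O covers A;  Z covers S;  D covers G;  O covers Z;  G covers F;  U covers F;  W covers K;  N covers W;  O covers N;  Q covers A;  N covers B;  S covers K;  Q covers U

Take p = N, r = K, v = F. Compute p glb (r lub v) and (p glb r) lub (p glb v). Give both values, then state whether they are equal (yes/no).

r lub v = F, so p glb (r lub v) = N glb F = K.
p glb r = K and p glb v = K, so (p glb r) lub (p glb v) = K lub K = K.
Equal: yes.

K; K; yes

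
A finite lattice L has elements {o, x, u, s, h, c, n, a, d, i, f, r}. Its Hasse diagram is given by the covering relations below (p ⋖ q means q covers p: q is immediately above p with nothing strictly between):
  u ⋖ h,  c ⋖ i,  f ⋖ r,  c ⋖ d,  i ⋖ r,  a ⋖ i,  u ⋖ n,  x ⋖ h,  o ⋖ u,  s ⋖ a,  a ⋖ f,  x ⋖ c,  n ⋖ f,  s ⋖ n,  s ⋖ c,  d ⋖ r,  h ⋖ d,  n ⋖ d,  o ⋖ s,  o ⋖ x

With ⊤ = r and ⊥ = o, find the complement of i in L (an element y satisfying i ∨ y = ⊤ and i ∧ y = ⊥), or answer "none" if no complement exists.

Need y with i ∨ y = r and i ∧ y = o.
Checking each element gives: u.

u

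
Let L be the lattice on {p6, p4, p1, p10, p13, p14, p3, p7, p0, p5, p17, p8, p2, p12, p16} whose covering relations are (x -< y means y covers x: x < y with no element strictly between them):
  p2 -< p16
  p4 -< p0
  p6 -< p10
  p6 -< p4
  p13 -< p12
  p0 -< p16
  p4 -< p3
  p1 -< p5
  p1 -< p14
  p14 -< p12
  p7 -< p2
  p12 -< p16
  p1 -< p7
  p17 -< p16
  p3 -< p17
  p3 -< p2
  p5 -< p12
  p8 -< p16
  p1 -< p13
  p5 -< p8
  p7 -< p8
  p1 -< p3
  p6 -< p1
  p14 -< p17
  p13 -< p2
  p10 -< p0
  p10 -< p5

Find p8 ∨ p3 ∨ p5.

p16

Common upper bounds of {p8, p3, p5}: p16.
The least among these is p16.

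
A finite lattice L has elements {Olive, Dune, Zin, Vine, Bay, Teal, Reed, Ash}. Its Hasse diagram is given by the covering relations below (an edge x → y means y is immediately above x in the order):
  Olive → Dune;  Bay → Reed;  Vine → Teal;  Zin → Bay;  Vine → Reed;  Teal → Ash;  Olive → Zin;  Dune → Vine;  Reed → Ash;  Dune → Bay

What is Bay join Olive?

Bay

Common upper bounds of {Bay, Olive}: Ash, Bay, Reed.
The least among these is Bay.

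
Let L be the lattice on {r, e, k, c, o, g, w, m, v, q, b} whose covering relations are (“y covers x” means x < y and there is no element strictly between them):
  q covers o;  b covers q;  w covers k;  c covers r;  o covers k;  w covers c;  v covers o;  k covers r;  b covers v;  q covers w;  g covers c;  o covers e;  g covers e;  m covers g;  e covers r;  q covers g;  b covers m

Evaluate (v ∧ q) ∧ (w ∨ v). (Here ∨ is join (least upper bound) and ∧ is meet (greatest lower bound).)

v ∧ q = o
w ∨ v = b
o ∧ b = o

o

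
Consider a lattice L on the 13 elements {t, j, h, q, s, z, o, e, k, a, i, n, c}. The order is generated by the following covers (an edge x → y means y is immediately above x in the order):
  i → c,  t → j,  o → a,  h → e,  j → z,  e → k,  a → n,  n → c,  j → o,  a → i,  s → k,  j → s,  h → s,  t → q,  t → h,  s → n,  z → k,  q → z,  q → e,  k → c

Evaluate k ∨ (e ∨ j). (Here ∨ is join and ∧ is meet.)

e ∨ j = k
k ∨ k = k

k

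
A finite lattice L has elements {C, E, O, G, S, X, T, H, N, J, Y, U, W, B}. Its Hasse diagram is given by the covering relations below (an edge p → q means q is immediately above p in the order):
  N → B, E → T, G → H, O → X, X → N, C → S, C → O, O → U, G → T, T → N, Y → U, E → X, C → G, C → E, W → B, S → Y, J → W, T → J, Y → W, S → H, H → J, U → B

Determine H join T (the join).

J

Common upper bounds of {H, T}: B, J, W.
The least among these is J.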